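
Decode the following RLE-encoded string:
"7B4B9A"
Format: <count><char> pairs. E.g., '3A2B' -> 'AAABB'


Expanding each <count><char> pair:
  7B -> 'BBBBBBB'
  4B -> 'BBBB'
  9A -> 'AAAAAAAAA'

Decoded = BBBBBBBBBBBAAAAAAAAA


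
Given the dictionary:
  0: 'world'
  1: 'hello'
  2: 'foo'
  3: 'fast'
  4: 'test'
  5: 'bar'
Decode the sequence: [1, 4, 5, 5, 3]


Look up each index in the dictionary:
  1 -> 'hello'
  4 -> 'test'
  5 -> 'bar'
  5 -> 'bar'
  3 -> 'fast'

Decoded: "hello test bar bar fast"


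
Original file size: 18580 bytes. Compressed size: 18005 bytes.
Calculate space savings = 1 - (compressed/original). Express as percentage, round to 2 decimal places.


ratio = compressed/original = 18005/18580 = 0.969053
savings = 1 - ratio = 1 - 0.969053 = 0.030947
as a percentage: 0.030947 * 100 = 3.09%

Space savings = 1 - 18005/18580 = 3.09%


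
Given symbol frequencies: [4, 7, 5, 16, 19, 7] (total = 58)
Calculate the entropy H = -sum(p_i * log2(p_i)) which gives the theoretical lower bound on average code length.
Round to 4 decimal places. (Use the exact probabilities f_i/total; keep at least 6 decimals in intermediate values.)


Per-symbol terms -p_i * log2(p_i) with p_i = f_i/58:
  p = 4/58 = 0.068966: log2(p) = -3.857981, -p*log2(p) = 0.266068
  p = 7/58 = 0.120690: log2(p) = -3.050626, -p*log2(p) = 0.368179
  p = 5/58 = 0.086207: log2(p) = -3.536053, -p*log2(p) = 0.304832
  p = 16/58 = 0.275862: log2(p) = -1.857981, -p*log2(p) = 0.512546
  p = 19/58 = 0.327586: log2(p) = -1.610053, -p*log2(p) = 0.527431
  p = 7/58 = 0.120690: log2(p) = -3.050626, -p*log2(p) = 0.368179
H = 0.266068 + 0.368179 + 0.304832 + 0.512546 + 0.527431 + 0.368179 = 2.347235

H = 2.3472 bits/symbol


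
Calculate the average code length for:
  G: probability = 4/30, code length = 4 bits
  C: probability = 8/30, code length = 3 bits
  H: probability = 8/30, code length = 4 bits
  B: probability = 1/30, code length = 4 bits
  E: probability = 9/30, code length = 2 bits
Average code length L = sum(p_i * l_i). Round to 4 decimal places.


Weighted contributions p_i * l_i:
  G: (4/30) * 4 = 16/30
  C: (8/30) * 3 = 24/30
  H: (8/30) * 4 = 32/30
  B: (1/30) * 4 = 4/30
  E: (9/30) * 2 = 18/30
Sum = (16 + 24 + 32 + 4 + 18)/30 = 94/30

L = 94/30 = 3.1333 bits/symbol


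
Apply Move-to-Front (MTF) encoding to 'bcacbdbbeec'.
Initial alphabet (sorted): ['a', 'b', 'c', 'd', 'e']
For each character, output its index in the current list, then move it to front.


MTF encoding:
'b': index 1 in ['a', 'b', 'c', 'd', 'e'] -> ['b', 'a', 'c', 'd', 'e']
'c': index 2 in ['b', 'a', 'c', 'd', 'e'] -> ['c', 'b', 'a', 'd', 'e']
'a': index 2 in ['c', 'b', 'a', 'd', 'e'] -> ['a', 'c', 'b', 'd', 'e']
'c': index 1 in ['a', 'c', 'b', 'd', 'e'] -> ['c', 'a', 'b', 'd', 'e']
'b': index 2 in ['c', 'a', 'b', 'd', 'e'] -> ['b', 'c', 'a', 'd', 'e']
'd': index 3 in ['b', 'c', 'a', 'd', 'e'] -> ['d', 'b', 'c', 'a', 'e']
'b': index 1 in ['d', 'b', 'c', 'a', 'e'] -> ['b', 'd', 'c', 'a', 'e']
'b': index 0 in ['b', 'd', 'c', 'a', 'e'] -> ['b', 'd', 'c', 'a', 'e']
'e': index 4 in ['b', 'd', 'c', 'a', 'e'] -> ['e', 'b', 'd', 'c', 'a']
'e': index 0 in ['e', 'b', 'd', 'c', 'a'] -> ['e', 'b', 'd', 'c', 'a']
'c': index 3 in ['e', 'b', 'd', 'c', 'a'] -> ['c', 'e', 'b', 'd', 'a']


Output: [1, 2, 2, 1, 2, 3, 1, 0, 4, 0, 3]


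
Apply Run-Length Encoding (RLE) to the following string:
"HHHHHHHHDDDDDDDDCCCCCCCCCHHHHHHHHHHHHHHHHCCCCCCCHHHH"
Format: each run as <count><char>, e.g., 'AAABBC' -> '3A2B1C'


Scanning runs left to right:
  i=0: run of 'H' x 8 -> '8H'
  i=8: run of 'D' x 8 -> '8D'
  i=16: run of 'C' x 9 -> '9C'
  i=25: run of 'H' x 16 -> '16H'
  i=41: run of 'C' x 7 -> '7C'
  i=48: run of 'H' x 4 -> '4H'

RLE = 8H8D9C16H7C4H


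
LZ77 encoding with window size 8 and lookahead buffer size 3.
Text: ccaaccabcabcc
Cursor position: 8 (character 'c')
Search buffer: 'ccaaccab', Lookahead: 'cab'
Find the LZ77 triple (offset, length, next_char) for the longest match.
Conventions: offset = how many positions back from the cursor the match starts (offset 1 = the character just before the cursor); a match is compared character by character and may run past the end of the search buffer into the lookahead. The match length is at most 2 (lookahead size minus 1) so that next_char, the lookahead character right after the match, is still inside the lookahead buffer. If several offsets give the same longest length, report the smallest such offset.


Try each offset into the search buffer:
  offset=1 (pos 7, char 'b'): match length 0
  offset=2 (pos 6, char 'a'): match length 0
  offset=3 (pos 5, char 'c'): match length 2
  offset=4 (pos 4, char 'c'): match length 1
  offset=5 (pos 3, char 'a'): match length 0
  offset=6 (pos 2, char 'a'): match length 0
  offset=7 (pos 1, char 'c'): match length 2
  offset=8 (pos 0, char 'c'): match length 1
Longest match has length 2, found at offsets 3, 7; take the smallest, offset 3.
next_char = character at position 8 + 2 = 10 -> 'b'

Best match: offset=3, length=2 (matching 'ca' starting at position 5)
LZ77 triple: (3, 2, 'b')


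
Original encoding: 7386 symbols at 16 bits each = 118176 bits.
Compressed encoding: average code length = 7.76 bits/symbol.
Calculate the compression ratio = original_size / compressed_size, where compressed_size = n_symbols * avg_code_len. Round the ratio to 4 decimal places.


original_size = n_symbols * orig_bits = 7386 * 16 = 118176 bits
compressed_size = n_symbols * avg_code_len = 7386 * 7.76 = 57315.36 bits
ratio = original_size / compressed_size = 118176 / 57315.36 = 2.0619

Compression ratio = 2.0619


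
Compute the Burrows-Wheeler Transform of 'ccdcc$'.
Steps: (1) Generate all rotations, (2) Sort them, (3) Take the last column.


Rotations (sorted):
  0: $ccdcc -> last char: c
  1: c$ccdc -> last char: c
  2: cc$ccd -> last char: d
  3: ccdcc$ -> last char: $
  4: cdcc$c -> last char: c
  5: dcc$cc -> last char: c


BWT = ccd$cc


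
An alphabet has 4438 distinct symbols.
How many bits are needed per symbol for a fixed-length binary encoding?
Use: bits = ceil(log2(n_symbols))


log2(4438) = 12.1157
Bracket: 2^12 = 4096 < 4438 <= 2^13 = 8192
So ceil(log2(4438)) = 13

bits = ceil(log2(4438)) = ceil(12.1157) = 13 bits


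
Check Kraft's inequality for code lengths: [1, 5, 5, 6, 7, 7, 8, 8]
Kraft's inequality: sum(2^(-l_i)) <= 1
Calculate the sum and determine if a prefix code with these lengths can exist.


Sum = 2^(-1) + 2^(-5) + 2^(-5) + 2^(-6) + 2^(-7) + 2^(-7) + 2^(-8) + 2^(-8)
    = 0.5 + 0.03125 + 0.03125 + 0.015625 + 0.0078125 + 0.0078125 + 0.00390625 + 0.00390625
    = 154/256 = 0.6015625
Since 0.6015625 <= 1, Kraft's inequality IS satisfied.
A prefix code with these lengths CAN exist.

Kraft sum = 0.6015625. Satisfied.


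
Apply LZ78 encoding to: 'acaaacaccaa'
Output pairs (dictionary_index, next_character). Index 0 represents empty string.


LZ78 encoding steps:
Dictionary: {0: ''}
Step 1: w='' (idx 0), next='a' -> output (0, 'a'), add 'a' as idx 1
Step 2: w='' (idx 0), next='c' -> output (0, 'c'), add 'c' as idx 2
Step 3: w='a' (idx 1), next='a' -> output (1, 'a'), add 'aa' as idx 3
Step 4: w='a' (idx 1), next='c' -> output (1, 'c'), add 'ac' as idx 4
Step 5: w='ac' (idx 4), next='c' -> output (4, 'c'), add 'acc' as idx 5
Step 6: w='aa' (idx 3), end of input -> output (3, '')


Encoded: [(0, 'a'), (0, 'c'), (1, 'a'), (1, 'c'), (4, 'c'), (3, '')]


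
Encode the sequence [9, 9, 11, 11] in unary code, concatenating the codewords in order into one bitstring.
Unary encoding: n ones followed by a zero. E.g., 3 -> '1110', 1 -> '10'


Encode each number as n ones followed by a terminating 0:
  9 -> 1111111110 (10 bits)
  9 -> 1111111110 (10 bits)
  11 -> 111111111110 (12 bits)
  11 -> 111111111110 (12 bits)
Total length = 10 + 10 + 12 + 12 = 44 bits.

Unary([9, 9, 11, 11]) = 11111111101111111110111111111110111111111110 (44 bits)


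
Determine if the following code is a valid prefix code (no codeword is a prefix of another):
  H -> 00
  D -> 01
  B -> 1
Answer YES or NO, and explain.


Checking each pair (does one codeword prefix another?):
  H='00' vs D='01': no prefix
  H='00' vs B='1': no prefix
  D='01' vs H='00': no prefix
  D='01' vs B='1': no prefix
  B='1' vs H='00': no prefix
  B='1' vs D='01': no prefix
No violation found over all pairs.

YES -- this is a valid prefix code. No codeword is a prefix of any other codeword.


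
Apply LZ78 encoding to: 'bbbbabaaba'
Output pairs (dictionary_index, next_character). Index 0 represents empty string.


LZ78 encoding steps:
Dictionary: {0: ''}
Step 1: w='' (idx 0), next='b' -> output (0, 'b'), add 'b' as idx 1
Step 2: w='b' (idx 1), next='b' -> output (1, 'b'), add 'bb' as idx 2
Step 3: w='b' (idx 1), next='a' -> output (1, 'a'), add 'ba' as idx 3
Step 4: w='ba' (idx 3), next='a' -> output (3, 'a'), add 'baa' as idx 4
Step 5: w='ba' (idx 3), end of input -> output (3, '')


Encoded: [(0, 'b'), (1, 'b'), (1, 'a'), (3, 'a'), (3, '')]


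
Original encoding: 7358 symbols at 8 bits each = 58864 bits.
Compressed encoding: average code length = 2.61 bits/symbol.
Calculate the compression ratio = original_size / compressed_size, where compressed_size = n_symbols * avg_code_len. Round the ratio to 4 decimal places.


original_size = n_symbols * orig_bits = 7358 * 8 = 58864 bits
compressed_size = n_symbols * avg_code_len = 7358 * 2.61 = 19204.38 bits
ratio = original_size / compressed_size = 58864 / 19204.38 = 3.0651

Compression ratio = 3.0651


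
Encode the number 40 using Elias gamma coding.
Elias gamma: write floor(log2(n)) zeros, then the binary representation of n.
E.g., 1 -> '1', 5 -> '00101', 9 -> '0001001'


num_bits = floor(log2(40)) + 1 = 6
leading_zeros = num_bits - 1 = 5
binary(40) = 101000

Elias gamma(40) = '00000' + '101000' = 00000101000 (11 bits)


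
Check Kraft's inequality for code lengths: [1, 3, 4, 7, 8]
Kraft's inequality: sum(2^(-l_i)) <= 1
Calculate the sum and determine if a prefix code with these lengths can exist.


Sum = 2^(-1) + 2^(-3) + 2^(-4) + 2^(-7) + 2^(-8)
    = 0.5 + 0.125 + 0.0625 + 0.0078125 + 0.00390625
    = 179/256 = 0.69921875
Since 0.69921875 <= 1, Kraft's inequality IS satisfied.
A prefix code with these lengths CAN exist.

Kraft sum = 0.69921875. Satisfied.


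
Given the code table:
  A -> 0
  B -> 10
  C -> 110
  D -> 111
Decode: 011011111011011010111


Decoding:
0 -> A
110 -> C
111 -> D
110 -> C
110 -> C
110 -> C
10 -> B
111 -> D


Result: ACDCCCBD


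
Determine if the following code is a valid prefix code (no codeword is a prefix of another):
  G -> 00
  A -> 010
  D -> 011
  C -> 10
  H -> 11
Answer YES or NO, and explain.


Checking each pair (does one codeword prefix another?):
  G='00' vs A='010': no prefix
  G='00' vs D='011': no prefix
  G='00' vs C='10': no prefix
  G='00' vs H='11': no prefix
  A='010' vs G='00': no prefix
  A='010' vs D='011': no prefix
  A='010' vs C='10': no prefix
  A='010' vs H='11': no prefix
  D='011' vs G='00': no prefix
  D='011' vs A='010': no prefix
  D='011' vs C='10': no prefix
  D='011' vs H='11': no prefix
  C='10' vs G='00': no prefix
  C='10' vs A='010': no prefix
  C='10' vs D='011': no prefix
  C='10' vs H='11': no prefix
  H='11' vs G='00': no prefix
  H='11' vs A='010': no prefix
  H='11' vs D='011': no prefix
  H='11' vs C='10': no prefix
No violation found over all pairs.

YES -- this is a valid prefix code. No codeword is a prefix of any other codeword.


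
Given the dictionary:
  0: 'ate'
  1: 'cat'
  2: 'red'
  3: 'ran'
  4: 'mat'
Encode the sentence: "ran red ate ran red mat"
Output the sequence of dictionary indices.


Look up each word in the dictionary:
  'ran' -> 3
  'red' -> 2
  'ate' -> 0
  'ran' -> 3
  'red' -> 2
  'mat' -> 4

Encoded: [3, 2, 0, 3, 2, 4]


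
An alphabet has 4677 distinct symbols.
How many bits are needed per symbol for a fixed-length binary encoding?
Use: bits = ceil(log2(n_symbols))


log2(4677) = 12.1914
Bracket: 2^12 = 4096 < 4677 <= 2^13 = 8192
So ceil(log2(4677)) = 13

bits = ceil(log2(4677)) = ceil(12.1914) = 13 bits


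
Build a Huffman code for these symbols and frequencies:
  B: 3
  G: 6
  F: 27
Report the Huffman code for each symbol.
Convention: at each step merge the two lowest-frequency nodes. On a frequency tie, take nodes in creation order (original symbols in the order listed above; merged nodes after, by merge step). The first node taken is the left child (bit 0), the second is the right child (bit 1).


Huffman tree construction:
Step 1: Merge B(3) + G(6) = 9
Step 2: Merge (B+G)(9) + F(27) = 36
Read each symbol's code off the tree from the root (left child = 0, right child = 1).

Codes:
  B: 00 (length 2)
  G: 01 (length 2)
  F: 1 (length 1)
Average code length: 45/36 = 1.2500 bits/symbol


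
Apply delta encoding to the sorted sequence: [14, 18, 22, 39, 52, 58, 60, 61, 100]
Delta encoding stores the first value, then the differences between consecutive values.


First value: 14
Deltas:
  18 - 14 = 4
  22 - 18 = 4
  39 - 22 = 17
  52 - 39 = 13
  58 - 52 = 6
  60 - 58 = 2
  61 - 60 = 1
  100 - 61 = 39


Delta encoded: [14, 4, 4, 17, 13, 6, 2, 1, 39]


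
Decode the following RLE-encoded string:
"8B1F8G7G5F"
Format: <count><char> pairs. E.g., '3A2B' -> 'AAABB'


Expanding each <count><char> pair:
  8B -> 'BBBBBBBB'
  1F -> 'F'
  8G -> 'GGGGGGGG'
  7G -> 'GGGGGGG'
  5F -> 'FFFFF'

Decoded = BBBBBBBBFGGGGGGGGGGGGGGGFFFFF


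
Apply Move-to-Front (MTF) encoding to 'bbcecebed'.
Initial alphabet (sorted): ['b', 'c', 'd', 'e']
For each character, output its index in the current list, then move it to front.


MTF encoding:
'b': index 0 in ['b', 'c', 'd', 'e'] -> ['b', 'c', 'd', 'e']
'b': index 0 in ['b', 'c', 'd', 'e'] -> ['b', 'c', 'd', 'e']
'c': index 1 in ['b', 'c', 'd', 'e'] -> ['c', 'b', 'd', 'e']
'e': index 3 in ['c', 'b', 'd', 'e'] -> ['e', 'c', 'b', 'd']
'c': index 1 in ['e', 'c', 'b', 'd'] -> ['c', 'e', 'b', 'd']
'e': index 1 in ['c', 'e', 'b', 'd'] -> ['e', 'c', 'b', 'd']
'b': index 2 in ['e', 'c', 'b', 'd'] -> ['b', 'e', 'c', 'd']
'e': index 1 in ['b', 'e', 'c', 'd'] -> ['e', 'b', 'c', 'd']
'd': index 3 in ['e', 'b', 'c', 'd'] -> ['d', 'e', 'b', 'c']


Output: [0, 0, 1, 3, 1, 1, 2, 1, 3]


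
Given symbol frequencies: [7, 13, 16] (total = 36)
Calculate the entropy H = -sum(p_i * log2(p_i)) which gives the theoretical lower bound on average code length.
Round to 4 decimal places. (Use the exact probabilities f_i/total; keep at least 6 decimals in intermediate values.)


Per-symbol terms -p_i * log2(p_i) with p_i = f_i/36:
  p = 7/36 = 0.194444: log2(p) = -2.362570, -p*log2(p) = 0.459389
  p = 13/36 = 0.361111: log2(p) = -1.469485, -p*log2(p) = 0.530647
  p = 16/36 = 0.444444: log2(p) = -1.169925, -p*log2(p) = 0.519967
H = 0.459389 + 0.530647 + 0.519967 = 1.510003

H = 1.51 bits/symbol


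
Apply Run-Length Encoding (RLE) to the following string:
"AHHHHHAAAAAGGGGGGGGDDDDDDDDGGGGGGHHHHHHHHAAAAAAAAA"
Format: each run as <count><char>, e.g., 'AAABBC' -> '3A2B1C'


Scanning runs left to right:
  i=0: run of 'A' x 1 -> '1A'
  i=1: run of 'H' x 5 -> '5H'
  i=6: run of 'A' x 5 -> '5A'
  i=11: run of 'G' x 8 -> '8G'
  i=19: run of 'D' x 8 -> '8D'
  i=27: run of 'G' x 6 -> '6G'
  i=33: run of 'H' x 8 -> '8H'
  i=41: run of 'A' x 9 -> '9A'

RLE = 1A5H5A8G8D6G8H9A


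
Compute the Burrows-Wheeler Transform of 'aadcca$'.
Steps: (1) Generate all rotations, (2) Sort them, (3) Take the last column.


Rotations (sorted):
  0: $aadcca -> last char: a
  1: a$aadcc -> last char: c
  2: aadcca$ -> last char: $
  3: adcca$a -> last char: a
  4: ca$aadc -> last char: c
  5: cca$aad -> last char: d
  6: dcca$aa -> last char: a


BWT = ac$acda


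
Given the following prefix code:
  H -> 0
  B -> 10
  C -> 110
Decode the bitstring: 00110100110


Decoding step by step:
Bits 0 -> H
Bits 0 -> H
Bits 110 -> C
Bits 10 -> B
Bits 0 -> H
Bits 110 -> C


Decoded message: HHCBHC


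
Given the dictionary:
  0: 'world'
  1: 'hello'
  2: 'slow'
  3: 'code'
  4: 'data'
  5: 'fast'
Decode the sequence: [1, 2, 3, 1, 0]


Look up each index in the dictionary:
  1 -> 'hello'
  2 -> 'slow'
  3 -> 'code'
  1 -> 'hello'
  0 -> 'world'

Decoded: "hello slow code hello world"


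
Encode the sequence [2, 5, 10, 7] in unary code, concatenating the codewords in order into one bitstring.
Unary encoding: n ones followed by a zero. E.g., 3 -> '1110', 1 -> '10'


Encode each number as n ones followed by a terminating 0:
  2 -> 110 (3 bits)
  5 -> 111110 (6 bits)
  10 -> 11111111110 (11 bits)
  7 -> 11111110 (8 bits)
Total length = 3 + 6 + 11 + 8 = 28 bits.

Unary([2, 5, 10, 7]) = 1101111101111111111011111110 (28 bits)


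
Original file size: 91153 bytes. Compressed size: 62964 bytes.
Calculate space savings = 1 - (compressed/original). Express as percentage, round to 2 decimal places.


ratio = compressed/original = 62964/91153 = 0.690751
savings = 1 - ratio = 1 - 0.690751 = 0.309249
as a percentage: 0.309249 * 100 = 30.92%

Space savings = 1 - 62964/91153 = 30.92%


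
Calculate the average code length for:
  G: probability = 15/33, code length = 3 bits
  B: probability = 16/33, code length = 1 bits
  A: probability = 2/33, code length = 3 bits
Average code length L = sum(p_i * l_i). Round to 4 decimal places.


Weighted contributions p_i * l_i:
  G: (15/33) * 3 = 45/33
  B: (16/33) * 1 = 16/33
  A: (2/33) * 3 = 6/33
Sum = (45 + 16 + 6)/33 = 67/33

L = 67/33 = 2.0303 bits/symbol


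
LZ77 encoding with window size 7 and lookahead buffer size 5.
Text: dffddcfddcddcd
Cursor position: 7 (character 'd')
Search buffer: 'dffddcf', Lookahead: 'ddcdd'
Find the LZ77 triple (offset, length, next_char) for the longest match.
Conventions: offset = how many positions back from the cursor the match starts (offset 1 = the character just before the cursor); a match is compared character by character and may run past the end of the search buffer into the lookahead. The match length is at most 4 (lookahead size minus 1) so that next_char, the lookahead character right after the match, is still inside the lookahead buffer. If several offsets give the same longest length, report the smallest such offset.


Try each offset into the search buffer:
  offset=1 (pos 6, char 'f'): match length 0
  offset=2 (pos 5, char 'c'): match length 0
  offset=3 (pos 4, char 'd'): match length 1
  offset=4 (pos 3, char 'd'): match length 3
  offset=5 (pos 2, char 'f'): match length 0
  offset=6 (pos 1, char 'f'): match length 0
  offset=7 (pos 0, char 'd'): match length 1
Longest match has length 3 at offset 4.
next_char = character at position 7 + 3 = 10 -> 'd'

Best match: offset=4, length=3 (matching 'ddc' starting at position 3)
LZ77 triple: (4, 3, 'd')


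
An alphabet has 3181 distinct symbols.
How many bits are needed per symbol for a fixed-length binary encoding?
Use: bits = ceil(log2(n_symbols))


log2(3181) = 11.6353
Bracket: 2^11 = 2048 < 3181 <= 2^12 = 4096
So ceil(log2(3181)) = 12

bits = ceil(log2(3181)) = ceil(11.6353) = 12 bits


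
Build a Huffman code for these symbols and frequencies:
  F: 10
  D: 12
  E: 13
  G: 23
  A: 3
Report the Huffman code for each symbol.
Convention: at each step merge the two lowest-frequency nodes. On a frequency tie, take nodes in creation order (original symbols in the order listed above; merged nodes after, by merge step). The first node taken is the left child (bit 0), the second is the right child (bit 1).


Huffman tree construction:
Step 1: Merge A(3) + F(10) = 13
Step 2: Merge D(12) + E(13) = 25
Step 3: Merge (A+F)(13) + G(23) = 36
Step 4: Merge (D+E)(25) + ((A+F)+G)(36) = 61
Read each symbol's code off the tree from the root (left child = 0, right child = 1).

Codes:
  F: 101 (length 3)
  D: 00 (length 2)
  E: 01 (length 2)
  G: 11 (length 2)
  A: 100 (length 3)
Average code length: 135/61 = 2.2131 bits/symbol


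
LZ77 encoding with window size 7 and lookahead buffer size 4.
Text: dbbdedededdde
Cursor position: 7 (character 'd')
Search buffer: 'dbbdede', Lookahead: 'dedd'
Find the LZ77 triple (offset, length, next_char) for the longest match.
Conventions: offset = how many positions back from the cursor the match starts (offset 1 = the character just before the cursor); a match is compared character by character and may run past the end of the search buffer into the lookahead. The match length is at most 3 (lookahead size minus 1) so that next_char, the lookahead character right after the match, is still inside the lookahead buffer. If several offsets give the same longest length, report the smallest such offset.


Try each offset into the search buffer:
  offset=1 (pos 6, char 'e'): match length 0
  offset=2 (pos 5, char 'd'): match length 3
  offset=3 (pos 4, char 'e'): match length 0
  offset=4 (pos 3, char 'd'): match length 3
  offset=5 (pos 2, char 'b'): match length 0
  offset=6 (pos 1, char 'b'): match length 0
  offset=7 (pos 0, char 'd'): match length 1
Longest match has length 3, found at offsets 2, 4; take the smallest, offset 2.
next_char = character at position 7 + 3 = 10 -> 'd'

Best match: offset=2, length=3 (matching 'ded' starting at position 5)
LZ77 triple: (2, 3, 'd')


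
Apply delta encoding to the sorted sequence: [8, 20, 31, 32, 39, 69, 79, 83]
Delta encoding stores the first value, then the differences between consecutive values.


First value: 8
Deltas:
  20 - 8 = 12
  31 - 20 = 11
  32 - 31 = 1
  39 - 32 = 7
  69 - 39 = 30
  79 - 69 = 10
  83 - 79 = 4


Delta encoded: [8, 12, 11, 1, 7, 30, 10, 4]


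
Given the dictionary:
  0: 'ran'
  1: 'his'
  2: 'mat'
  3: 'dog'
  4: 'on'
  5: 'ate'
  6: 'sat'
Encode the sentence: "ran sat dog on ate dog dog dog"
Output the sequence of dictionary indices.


Look up each word in the dictionary:
  'ran' -> 0
  'sat' -> 6
  'dog' -> 3
  'on' -> 4
  'ate' -> 5
  'dog' -> 3
  'dog' -> 3
  'dog' -> 3

Encoded: [0, 6, 3, 4, 5, 3, 3, 3]


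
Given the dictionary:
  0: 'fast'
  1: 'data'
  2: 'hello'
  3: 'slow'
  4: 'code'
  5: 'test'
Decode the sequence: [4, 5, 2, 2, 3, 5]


Look up each index in the dictionary:
  4 -> 'code'
  5 -> 'test'
  2 -> 'hello'
  2 -> 'hello'
  3 -> 'slow'
  5 -> 'test'

Decoded: "code test hello hello slow test"


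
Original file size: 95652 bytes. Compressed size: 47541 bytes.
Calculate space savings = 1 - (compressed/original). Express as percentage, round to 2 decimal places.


ratio = compressed/original = 47541/95652 = 0.49702
savings = 1 - ratio = 1 - 0.49702 = 0.50298
as a percentage: 0.50298 * 100 = 50.3%

Space savings = 1 - 47541/95652 = 50.3%


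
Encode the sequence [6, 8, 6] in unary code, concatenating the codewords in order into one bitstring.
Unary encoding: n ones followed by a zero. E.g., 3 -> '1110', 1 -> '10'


Encode each number as n ones followed by a terminating 0:
  6 -> 1111110 (7 bits)
  8 -> 111111110 (9 bits)
  6 -> 1111110 (7 bits)
Total length = 7 + 9 + 7 = 23 bits.

Unary([6, 8, 6]) = 11111101111111101111110 (23 bits)


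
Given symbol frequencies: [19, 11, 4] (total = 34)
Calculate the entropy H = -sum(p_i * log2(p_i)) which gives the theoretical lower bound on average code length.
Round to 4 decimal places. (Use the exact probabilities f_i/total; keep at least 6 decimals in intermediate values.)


Per-symbol terms -p_i * log2(p_i) with p_i = f_i/34:
  p = 19/34 = 0.558824: log2(p) = -0.839535, -p*log2(p) = 0.469152
  p = 11/34 = 0.323529: log2(p) = -1.628031, -p*log2(p) = 0.526716
  p = 4/34 = 0.117647: log2(p) = -3.087463, -p*log2(p) = 0.363231
H = 0.469152 + 0.526716 + 0.363231 = 1.359099

H = 1.3591 bits/symbol


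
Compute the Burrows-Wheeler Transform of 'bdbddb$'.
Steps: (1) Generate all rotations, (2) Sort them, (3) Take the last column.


Rotations (sorted):
  0: $bdbddb -> last char: b
  1: b$bdbdd -> last char: d
  2: bdbddb$ -> last char: $
  3: bddb$bd -> last char: d
  4: db$bdbd -> last char: d
  5: dbddb$b -> last char: b
  6: ddb$bdb -> last char: b


BWT = bd$ddbb


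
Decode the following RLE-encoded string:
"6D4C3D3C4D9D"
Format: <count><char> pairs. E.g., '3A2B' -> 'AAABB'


Expanding each <count><char> pair:
  6D -> 'DDDDDD'
  4C -> 'CCCC'
  3D -> 'DDD'
  3C -> 'CCC'
  4D -> 'DDDD'
  9D -> 'DDDDDDDDD'

Decoded = DDDDDDCCCCDDDCCCDDDDDDDDDDDDD


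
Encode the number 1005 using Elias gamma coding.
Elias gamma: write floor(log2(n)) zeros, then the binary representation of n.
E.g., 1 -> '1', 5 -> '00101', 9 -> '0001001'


num_bits = floor(log2(1005)) + 1 = 10
leading_zeros = num_bits - 1 = 9
binary(1005) = 1111101101

Elias gamma(1005) = '000000000' + '1111101101' = 0000000001111101101 (19 bits)


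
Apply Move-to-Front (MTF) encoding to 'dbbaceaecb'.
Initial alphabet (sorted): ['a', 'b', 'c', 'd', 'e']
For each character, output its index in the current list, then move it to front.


MTF encoding:
'd': index 3 in ['a', 'b', 'c', 'd', 'e'] -> ['d', 'a', 'b', 'c', 'e']
'b': index 2 in ['d', 'a', 'b', 'c', 'e'] -> ['b', 'd', 'a', 'c', 'e']
'b': index 0 in ['b', 'd', 'a', 'c', 'e'] -> ['b', 'd', 'a', 'c', 'e']
'a': index 2 in ['b', 'd', 'a', 'c', 'e'] -> ['a', 'b', 'd', 'c', 'e']
'c': index 3 in ['a', 'b', 'd', 'c', 'e'] -> ['c', 'a', 'b', 'd', 'e']
'e': index 4 in ['c', 'a', 'b', 'd', 'e'] -> ['e', 'c', 'a', 'b', 'd']
'a': index 2 in ['e', 'c', 'a', 'b', 'd'] -> ['a', 'e', 'c', 'b', 'd']
'e': index 1 in ['a', 'e', 'c', 'b', 'd'] -> ['e', 'a', 'c', 'b', 'd']
'c': index 2 in ['e', 'a', 'c', 'b', 'd'] -> ['c', 'e', 'a', 'b', 'd']
'b': index 3 in ['c', 'e', 'a', 'b', 'd'] -> ['b', 'c', 'e', 'a', 'd']


Output: [3, 2, 0, 2, 3, 4, 2, 1, 2, 3]


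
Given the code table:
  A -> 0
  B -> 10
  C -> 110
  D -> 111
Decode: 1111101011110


Decoding:
111 -> D
110 -> C
10 -> B
111 -> D
10 -> B


Result: DCBDB


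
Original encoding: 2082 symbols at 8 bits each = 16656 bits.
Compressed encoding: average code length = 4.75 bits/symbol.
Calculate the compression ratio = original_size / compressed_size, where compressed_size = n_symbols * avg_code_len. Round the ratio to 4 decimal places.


original_size = n_symbols * orig_bits = 2082 * 8 = 16656 bits
compressed_size = n_symbols * avg_code_len = 2082 * 4.75 = 9889.5 bits
ratio = original_size / compressed_size = 16656 / 9889.5 = 1.6842

Compression ratio = 1.6842


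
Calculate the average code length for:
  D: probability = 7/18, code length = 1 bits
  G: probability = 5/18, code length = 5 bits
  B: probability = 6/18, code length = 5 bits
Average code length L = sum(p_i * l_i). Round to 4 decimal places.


Weighted contributions p_i * l_i:
  D: (7/18) * 1 = 7/18
  G: (5/18) * 5 = 25/18
  B: (6/18) * 5 = 30/18
Sum = (7 + 25 + 30)/18 = 62/18

L = 62/18 = 3.4444 bits/symbol


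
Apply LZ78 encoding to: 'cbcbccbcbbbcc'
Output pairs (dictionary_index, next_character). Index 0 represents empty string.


LZ78 encoding steps:
Dictionary: {0: ''}
Step 1: w='' (idx 0), next='c' -> output (0, 'c'), add 'c' as idx 1
Step 2: w='' (idx 0), next='b' -> output (0, 'b'), add 'b' as idx 2
Step 3: w='c' (idx 1), next='b' -> output (1, 'b'), add 'cb' as idx 3
Step 4: w='c' (idx 1), next='c' -> output (1, 'c'), add 'cc' as idx 4
Step 5: w='b' (idx 2), next='c' -> output (2, 'c'), add 'bc' as idx 5
Step 6: w='b' (idx 2), next='b' -> output (2, 'b'), add 'bb' as idx 6
Step 7: w='bc' (idx 5), next='c' -> output (5, 'c'), add 'bcc' as idx 7


Encoded: [(0, 'c'), (0, 'b'), (1, 'b'), (1, 'c'), (2, 'c'), (2, 'b'), (5, 'c')]


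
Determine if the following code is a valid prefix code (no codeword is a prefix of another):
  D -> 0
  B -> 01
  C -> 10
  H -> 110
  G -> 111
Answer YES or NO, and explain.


Checking each pair (does one codeword prefix another?):
  D='0' vs B='01': prefix -- VIOLATION

NO -- this is NOT a valid prefix code. D (0) is a prefix of B (01).


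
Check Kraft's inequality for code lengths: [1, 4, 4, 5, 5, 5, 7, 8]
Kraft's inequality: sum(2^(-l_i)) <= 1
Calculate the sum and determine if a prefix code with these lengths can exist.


Sum = 2^(-1) + 2^(-4) + 2^(-4) + 2^(-5) + 2^(-5) + 2^(-5) + 2^(-7) + 2^(-8)
    = 0.5 + 0.0625 + 0.0625 + 0.03125 + 0.03125 + 0.03125 + 0.0078125 + 0.00390625
    = 187/256 = 0.73046875
Since 0.73046875 <= 1, Kraft's inequality IS satisfied.
A prefix code with these lengths CAN exist.

Kraft sum = 0.73046875. Satisfied.


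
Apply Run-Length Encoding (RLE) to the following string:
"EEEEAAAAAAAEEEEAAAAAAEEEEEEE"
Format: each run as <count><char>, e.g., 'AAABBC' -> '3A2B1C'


Scanning runs left to right:
  i=0: run of 'E' x 4 -> '4E'
  i=4: run of 'A' x 7 -> '7A'
  i=11: run of 'E' x 4 -> '4E'
  i=15: run of 'A' x 6 -> '6A'
  i=21: run of 'E' x 7 -> '7E'

RLE = 4E7A4E6A7E


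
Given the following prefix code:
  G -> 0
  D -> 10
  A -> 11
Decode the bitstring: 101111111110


Decoding step by step:
Bits 10 -> D
Bits 11 -> A
Bits 11 -> A
Bits 11 -> A
Bits 11 -> A
Bits 10 -> D


Decoded message: DAAAAD


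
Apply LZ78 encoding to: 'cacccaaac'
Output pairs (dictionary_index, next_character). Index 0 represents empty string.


LZ78 encoding steps:
Dictionary: {0: ''}
Step 1: w='' (idx 0), next='c' -> output (0, 'c'), add 'c' as idx 1
Step 2: w='' (idx 0), next='a' -> output (0, 'a'), add 'a' as idx 2
Step 3: w='c' (idx 1), next='c' -> output (1, 'c'), add 'cc' as idx 3
Step 4: w='c' (idx 1), next='a' -> output (1, 'a'), add 'ca' as idx 4
Step 5: w='a' (idx 2), next='a' -> output (2, 'a'), add 'aa' as idx 5
Step 6: w='c' (idx 1), end of input -> output (1, '')


Encoded: [(0, 'c'), (0, 'a'), (1, 'c'), (1, 'a'), (2, 'a'), (1, '')]


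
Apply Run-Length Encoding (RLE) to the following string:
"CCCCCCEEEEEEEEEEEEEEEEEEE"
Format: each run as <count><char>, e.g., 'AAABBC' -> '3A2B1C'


Scanning runs left to right:
  i=0: run of 'C' x 6 -> '6C'
  i=6: run of 'E' x 19 -> '19E'

RLE = 6C19E


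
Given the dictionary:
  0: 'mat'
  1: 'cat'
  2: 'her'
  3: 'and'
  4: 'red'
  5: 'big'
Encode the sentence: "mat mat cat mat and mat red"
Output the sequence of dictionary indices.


Look up each word in the dictionary:
  'mat' -> 0
  'mat' -> 0
  'cat' -> 1
  'mat' -> 0
  'and' -> 3
  'mat' -> 0
  'red' -> 4

Encoded: [0, 0, 1, 0, 3, 0, 4]


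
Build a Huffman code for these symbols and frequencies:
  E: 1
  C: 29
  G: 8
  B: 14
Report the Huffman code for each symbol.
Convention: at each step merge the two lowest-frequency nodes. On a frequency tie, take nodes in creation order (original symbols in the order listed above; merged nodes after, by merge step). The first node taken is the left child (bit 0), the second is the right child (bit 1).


Huffman tree construction:
Step 1: Merge E(1) + G(8) = 9
Step 2: Merge (E+G)(9) + B(14) = 23
Step 3: Merge ((E+G)+B)(23) + C(29) = 52
Read each symbol's code off the tree from the root (left child = 0, right child = 1).

Codes:
  E: 000 (length 3)
  C: 1 (length 1)
  G: 001 (length 3)
  B: 01 (length 2)
Average code length: 84/52 = 1.6154 bits/symbol


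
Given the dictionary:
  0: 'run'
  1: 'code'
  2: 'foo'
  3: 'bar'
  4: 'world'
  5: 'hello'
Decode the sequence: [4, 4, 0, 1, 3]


Look up each index in the dictionary:
  4 -> 'world'
  4 -> 'world'
  0 -> 'run'
  1 -> 'code'
  3 -> 'bar'

Decoded: "world world run code bar"


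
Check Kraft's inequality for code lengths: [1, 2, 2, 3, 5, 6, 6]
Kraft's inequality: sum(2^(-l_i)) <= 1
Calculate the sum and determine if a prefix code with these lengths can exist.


Sum = 2^(-1) + 2^(-2) + 2^(-2) + 2^(-3) + 2^(-5) + 2^(-6) + 2^(-6)
    = 0.5 + 0.25 + 0.25 + 0.125 + 0.03125 + 0.015625 + 0.015625
    = 76/64 = 1.1875
Since 1.1875 > 1, Kraft's inequality is NOT satisfied.
A prefix code with these lengths CANNOT exist.

Kraft sum = 1.1875. Not satisfied.


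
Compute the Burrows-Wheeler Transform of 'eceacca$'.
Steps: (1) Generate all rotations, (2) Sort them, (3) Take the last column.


Rotations (sorted):
  0: $eceacca -> last char: a
  1: a$eceacc -> last char: c
  2: acca$ece -> last char: e
  3: ca$eceac -> last char: c
  4: cca$ecea -> last char: a
  5: ceacca$e -> last char: e
  6: eacca$ec -> last char: c
  7: eceacca$ -> last char: $


BWT = acecaec$


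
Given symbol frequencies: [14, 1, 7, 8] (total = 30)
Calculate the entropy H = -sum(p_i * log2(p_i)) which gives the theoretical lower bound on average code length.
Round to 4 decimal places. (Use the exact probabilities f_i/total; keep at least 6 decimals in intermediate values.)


Per-symbol terms -p_i * log2(p_i) with p_i = f_i/30:
  p = 14/30 = 0.466667: log2(p) = -1.099536, -p*log2(p) = 0.513117
  p = 1/30 = 0.033333: log2(p) = -4.906891, -p*log2(p) = 0.163563
  p = 7/30 = 0.233333: log2(p) = -2.099536, -p*log2(p) = 0.489892
  p = 8/30 = 0.266667: log2(p) = -1.906891, -p*log2(p) = 0.508504
H = 0.513117 + 0.163563 + 0.489892 + 0.508504 = 1.675076

H = 1.6751 bits/symbol


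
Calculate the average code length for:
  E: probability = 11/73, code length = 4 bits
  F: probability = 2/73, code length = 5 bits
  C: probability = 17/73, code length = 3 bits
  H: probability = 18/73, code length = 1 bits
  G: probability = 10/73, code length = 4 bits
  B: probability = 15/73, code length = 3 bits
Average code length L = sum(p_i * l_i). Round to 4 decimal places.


Weighted contributions p_i * l_i:
  E: (11/73) * 4 = 44/73
  F: (2/73) * 5 = 10/73
  C: (17/73) * 3 = 51/73
  H: (18/73) * 1 = 18/73
  G: (10/73) * 4 = 40/73
  B: (15/73) * 3 = 45/73
Sum = (44 + 10 + 51 + 18 + 40 + 45)/73 = 208/73

L = 208/73 = 2.8493 bits/symbol


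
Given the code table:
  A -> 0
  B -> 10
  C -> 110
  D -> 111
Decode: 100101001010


Decoding:
10 -> B
0 -> A
10 -> B
10 -> B
0 -> A
10 -> B
10 -> B


Result: BABBABB


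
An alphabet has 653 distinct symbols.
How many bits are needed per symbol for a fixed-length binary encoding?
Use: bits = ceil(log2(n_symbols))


log2(653) = 9.3509
Bracket: 2^9 = 512 < 653 <= 2^10 = 1024
So ceil(log2(653)) = 10

bits = ceil(log2(653)) = ceil(9.3509) = 10 bits


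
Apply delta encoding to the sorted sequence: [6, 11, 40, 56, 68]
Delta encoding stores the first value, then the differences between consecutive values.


First value: 6
Deltas:
  11 - 6 = 5
  40 - 11 = 29
  56 - 40 = 16
  68 - 56 = 12


Delta encoded: [6, 5, 29, 16, 12]


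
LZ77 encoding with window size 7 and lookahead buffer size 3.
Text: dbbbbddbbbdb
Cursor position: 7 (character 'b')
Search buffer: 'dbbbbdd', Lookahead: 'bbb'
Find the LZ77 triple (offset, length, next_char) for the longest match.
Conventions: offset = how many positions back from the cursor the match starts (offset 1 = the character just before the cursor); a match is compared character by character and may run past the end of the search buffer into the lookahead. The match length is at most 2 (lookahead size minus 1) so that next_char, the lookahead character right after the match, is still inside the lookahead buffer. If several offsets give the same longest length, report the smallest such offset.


Try each offset into the search buffer:
  offset=1 (pos 6, char 'd'): match length 0
  offset=2 (pos 5, char 'd'): match length 0
  offset=3 (pos 4, char 'b'): match length 1
  offset=4 (pos 3, char 'b'): match length 2
  offset=5 (pos 2, char 'b'): match length 2
  offset=6 (pos 1, char 'b'): match length 2
  offset=7 (pos 0, char 'd'): match length 0
Longest match has length 2, found at offsets 4, 5, 6; take the smallest, offset 4.
next_char = character at position 7 + 2 = 9 -> 'b'

Best match: offset=4, length=2 (matching 'bb' starting at position 3)
LZ77 triple: (4, 2, 'b')


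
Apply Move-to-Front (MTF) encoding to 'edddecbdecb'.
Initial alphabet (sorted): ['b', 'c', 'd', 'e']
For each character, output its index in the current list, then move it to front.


MTF encoding:
'e': index 3 in ['b', 'c', 'd', 'e'] -> ['e', 'b', 'c', 'd']
'd': index 3 in ['e', 'b', 'c', 'd'] -> ['d', 'e', 'b', 'c']
'd': index 0 in ['d', 'e', 'b', 'c'] -> ['d', 'e', 'b', 'c']
'd': index 0 in ['d', 'e', 'b', 'c'] -> ['d', 'e', 'b', 'c']
'e': index 1 in ['d', 'e', 'b', 'c'] -> ['e', 'd', 'b', 'c']
'c': index 3 in ['e', 'd', 'b', 'c'] -> ['c', 'e', 'd', 'b']
'b': index 3 in ['c', 'e', 'd', 'b'] -> ['b', 'c', 'e', 'd']
'd': index 3 in ['b', 'c', 'e', 'd'] -> ['d', 'b', 'c', 'e']
'e': index 3 in ['d', 'b', 'c', 'e'] -> ['e', 'd', 'b', 'c']
'c': index 3 in ['e', 'd', 'b', 'c'] -> ['c', 'e', 'd', 'b']
'b': index 3 in ['c', 'e', 'd', 'b'] -> ['b', 'c', 'e', 'd']


Output: [3, 3, 0, 0, 1, 3, 3, 3, 3, 3, 3]


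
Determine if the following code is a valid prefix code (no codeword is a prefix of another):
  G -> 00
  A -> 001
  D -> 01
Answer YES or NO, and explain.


Checking each pair (does one codeword prefix another?):
  G='00' vs A='001': prefix -- VIOLATION

NO -- this is NOT a valid prefix code. G (00) is a prefix of A (001).


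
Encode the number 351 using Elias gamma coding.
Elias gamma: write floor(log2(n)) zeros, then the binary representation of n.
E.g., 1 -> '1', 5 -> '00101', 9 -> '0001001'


num_bits = floor(log2(351)) + 1 = 9
leading_zeros = num_bits - 1 = 8
binary(351) = 101011111

Elias gamma(351) = '00000000' + '101011111' = 00000000101011111 (17 bits)


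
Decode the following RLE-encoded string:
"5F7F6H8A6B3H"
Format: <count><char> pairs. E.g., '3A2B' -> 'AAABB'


Expanding each <count><char> pair:
  5F -> 'FFFFF'
  7F -> 'FFFFFFF'
  6H -> 'HHHHHH'
  8A -> 'AAAAAAAA'
  6B -> 'BBBBBB'
  3H -> 'HHH'

Decoded = FFFFFFFFFFFFHHHHHHAAAAAAAABBBBBBHHH


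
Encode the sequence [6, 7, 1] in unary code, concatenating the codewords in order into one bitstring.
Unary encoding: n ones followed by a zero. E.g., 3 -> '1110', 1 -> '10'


Encode each number as n ones followed by a terminating 0:
  6 -> 1111110 (7 bits)
  7 -> 11111110 (8 bits)
  1 -> 10 (2 bits)
Total length = 7 + 8 + 2 = 17 bits.

Unary([6, 7, 1]) = 11111101111111010 (17 bits)


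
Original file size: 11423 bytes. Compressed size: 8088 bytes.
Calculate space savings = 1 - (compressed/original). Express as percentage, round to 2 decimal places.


ratio = compressed/original = 8088/11423 = 0.708045
savings = 1 - ratio = 1 - 0.708045 = 0.291955
as a percentage: 0.291955 * 100 = 29.2%

Space savings = 1 - 8088/11423 = 29.2%


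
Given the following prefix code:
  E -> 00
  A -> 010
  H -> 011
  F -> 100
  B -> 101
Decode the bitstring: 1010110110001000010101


Decoding step by step:
Bits 101 -> B
Bits 011 -> H
Bits 011 -> H
Bits 00 -> E
Bits 010 -> A
Bits 00 -> E
Bits 010 -> A
Bits 101 -> B


Decoded message: BHHEAEAB


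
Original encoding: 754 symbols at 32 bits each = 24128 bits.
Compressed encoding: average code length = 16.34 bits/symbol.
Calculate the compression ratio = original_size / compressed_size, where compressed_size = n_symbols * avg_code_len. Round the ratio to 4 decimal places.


original_size = n_symbols * orig_bits = 754 * 32 = 24128 bits
compressed_size = n_symbols * avg_code_len = 754 * 16.34 = 12320.36 bits
ratio = original_size / compressed_size = 24128 / 12320.36 = 1.9584

Compression ratio = 1.9584


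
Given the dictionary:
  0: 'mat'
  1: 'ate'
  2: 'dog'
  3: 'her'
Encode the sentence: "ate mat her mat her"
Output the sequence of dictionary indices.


Look up each word in the dictionary:
  'ate' -> 1
  'mat' -> 0
  'her' -> 3
  'mat' -> 0
  'her' -> 3

Encoded: [1, 0, 3, 0, 3]


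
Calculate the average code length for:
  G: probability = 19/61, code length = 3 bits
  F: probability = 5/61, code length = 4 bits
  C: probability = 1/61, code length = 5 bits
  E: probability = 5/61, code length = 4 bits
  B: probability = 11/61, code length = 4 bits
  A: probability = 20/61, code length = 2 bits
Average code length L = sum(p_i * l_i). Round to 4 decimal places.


Weighted contributions p_i * l_i:
  G: (19/61) * 3 = 57/61
  F: (5/61) * 4 = 20/61
  C: (1/61) * 5 = 5/61
  E: (5/61) * 4 = 20/61
  B: (11/61) * 4 = 44/61
  A: (20/61) * 2 = 40/61
Sum = (57 + 20 + 5 + 20 + 44 + 40)/61 = 186/61

L = 186/61 = 3.0492 bits/symbol


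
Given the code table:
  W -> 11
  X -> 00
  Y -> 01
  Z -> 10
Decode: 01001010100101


Decoding:
01 -> Y
00 -> X
10 -> Z
10 -> Z
10 -> Z
01 -> Y
01 -> Y


Result: YXZZZYY


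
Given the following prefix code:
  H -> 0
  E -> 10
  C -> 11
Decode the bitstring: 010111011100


Decoding step by step:
Bits 0 -> H
Bits 10 -> E
Bits 11 -> C
Bits 10 -> E
Bits 11 -> C
Bits 10 -> E
Bits 0 -> H


Decoded message: HECECEH
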